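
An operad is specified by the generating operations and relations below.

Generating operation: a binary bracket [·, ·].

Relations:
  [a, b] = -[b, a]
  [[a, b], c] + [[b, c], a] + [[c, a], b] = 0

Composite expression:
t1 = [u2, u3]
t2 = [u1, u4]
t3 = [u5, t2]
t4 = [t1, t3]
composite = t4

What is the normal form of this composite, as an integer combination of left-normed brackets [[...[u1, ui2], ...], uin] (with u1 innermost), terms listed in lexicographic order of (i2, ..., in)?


Left-normed coefficients sit on the u1-initial expansion words.
Composite bracket: [[u2, u3], [u5, [u1, u4]]]
Applying ab - ba throughout gives 16 signed words (2^4 = 16).
Collect the words opening with u1:
  sign of u1u4u5u2u3 is +1, so it contributes +[[[[u1, u4], u5], u2], u3]
  sign of u1u4u5u3u2 is -1, so it contributes -[[[[u1, u4], u5], u3], u2]

[[[[u1, u4], u5], u2], u3] - [[[[u1, u4], u5], u3], u2]


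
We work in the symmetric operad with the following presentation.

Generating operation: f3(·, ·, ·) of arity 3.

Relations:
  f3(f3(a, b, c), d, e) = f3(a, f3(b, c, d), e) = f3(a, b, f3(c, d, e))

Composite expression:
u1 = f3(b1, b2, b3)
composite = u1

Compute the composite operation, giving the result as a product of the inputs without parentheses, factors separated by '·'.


b1 · b2 · b3

Associativity of f3 dissolves the nesting; only the b-input order survives.
f3(b1, b2, b3) collapses to b1 · b2 · b3


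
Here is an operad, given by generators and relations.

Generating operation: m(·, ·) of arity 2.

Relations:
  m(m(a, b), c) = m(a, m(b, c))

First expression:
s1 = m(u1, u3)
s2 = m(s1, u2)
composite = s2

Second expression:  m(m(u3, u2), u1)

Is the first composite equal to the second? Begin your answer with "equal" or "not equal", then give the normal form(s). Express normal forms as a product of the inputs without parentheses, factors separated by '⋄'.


The first composite normalizes to u1 ⋄ u3 ⋄ u2
The second composite normalizes to u3 ⋄ u2 ⋄ u1
No match — not equal.

not equal — first u1 ⋄ u3 ⋄ u2, second u3 ⋄ u2 ⋄ u1


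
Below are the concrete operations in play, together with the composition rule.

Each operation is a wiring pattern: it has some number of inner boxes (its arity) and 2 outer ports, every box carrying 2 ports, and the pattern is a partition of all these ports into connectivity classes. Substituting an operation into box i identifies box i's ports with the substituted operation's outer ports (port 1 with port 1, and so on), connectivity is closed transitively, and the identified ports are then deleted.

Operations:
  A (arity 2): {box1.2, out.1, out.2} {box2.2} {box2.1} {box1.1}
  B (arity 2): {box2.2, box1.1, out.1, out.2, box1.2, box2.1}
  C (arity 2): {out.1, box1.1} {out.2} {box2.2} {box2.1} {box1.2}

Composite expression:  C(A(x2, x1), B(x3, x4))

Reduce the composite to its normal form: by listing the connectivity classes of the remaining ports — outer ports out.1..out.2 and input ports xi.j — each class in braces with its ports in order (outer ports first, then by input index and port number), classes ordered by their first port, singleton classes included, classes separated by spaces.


{out.1, x2.2} {out.2} {x1.1} {x1.2} {x2.1} {x3.1, x3.2, x4.1, x4.2}

Substituting into C glues patterns; closure does the rest.
the subtree at A composes to {out.1, out.2, x2.2} {x1.1} {x1.2} {x2.1} on (x2, x1); out.j = own outer ports
the subtree at B composes to {out.1, out.2, x3.1, x3.2, x4.1, x4.2} on (x3, x4); out.j = own outer ports
the subtree at C composes to {out.1, x2.2} {out.2} {x1.1} {x1.2} {x2.1} {x3.1, x3.2, x4.1, x4.2} on (x2, x1, x3, x4); out.j = own outer ports


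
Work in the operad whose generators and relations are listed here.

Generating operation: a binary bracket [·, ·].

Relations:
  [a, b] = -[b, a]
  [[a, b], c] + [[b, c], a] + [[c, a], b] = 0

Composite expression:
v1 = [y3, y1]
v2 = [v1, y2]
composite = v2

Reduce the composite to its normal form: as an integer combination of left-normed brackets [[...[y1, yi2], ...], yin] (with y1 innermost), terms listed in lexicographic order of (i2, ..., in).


-[[y1, y3], y2]


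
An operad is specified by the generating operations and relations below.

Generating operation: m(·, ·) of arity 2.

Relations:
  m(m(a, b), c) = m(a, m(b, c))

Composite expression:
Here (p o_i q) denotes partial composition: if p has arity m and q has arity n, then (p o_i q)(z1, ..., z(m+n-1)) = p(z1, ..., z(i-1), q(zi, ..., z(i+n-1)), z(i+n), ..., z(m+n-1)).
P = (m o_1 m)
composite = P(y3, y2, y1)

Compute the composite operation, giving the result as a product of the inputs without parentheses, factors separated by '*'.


y3 * y2 * y1

Under associativity of m, the answer is the y's in reading order.
m(y3, y2) reduces to y3 * y2
m(m(y3, y2), y1) reduces to y3 * y2 * y1


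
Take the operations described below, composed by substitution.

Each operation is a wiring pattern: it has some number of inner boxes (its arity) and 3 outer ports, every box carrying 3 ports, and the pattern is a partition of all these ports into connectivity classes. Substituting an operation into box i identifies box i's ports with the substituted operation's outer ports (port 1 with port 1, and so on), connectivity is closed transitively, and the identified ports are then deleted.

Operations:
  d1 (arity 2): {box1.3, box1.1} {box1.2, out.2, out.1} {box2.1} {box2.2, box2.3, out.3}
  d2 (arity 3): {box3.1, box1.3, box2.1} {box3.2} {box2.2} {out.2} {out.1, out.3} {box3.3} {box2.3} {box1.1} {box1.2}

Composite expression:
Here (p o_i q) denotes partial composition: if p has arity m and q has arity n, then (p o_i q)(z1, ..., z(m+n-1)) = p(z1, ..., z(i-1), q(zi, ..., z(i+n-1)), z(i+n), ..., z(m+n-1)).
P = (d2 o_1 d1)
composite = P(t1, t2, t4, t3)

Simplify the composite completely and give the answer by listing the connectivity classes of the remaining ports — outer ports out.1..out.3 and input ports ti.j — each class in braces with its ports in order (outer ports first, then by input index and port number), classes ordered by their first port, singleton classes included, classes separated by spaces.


After gluing at d2, chains via deleted ports link the t-ports.
the subtree at d1 composes to {out.1, out.2, t1.2} {out.3, t2.2, t2.3} {t1.1, t1.3} {t2.1} on (t1, t2); out.j = own outer ports
the subtree at d2 composes to {out.1, out.3} {out.2} {t1.1, t1.3} {t1.2} {t2.1} {t2.2, t2.3, t3.1, t4.1} {t3.2} {t3.3} {t4.2} {t4.3} on (t1, t2, t4, t3); out.j = own outer ports

{out.1, out.3} {out.2} {t1.1, t1.3} {t1.2} {t2.1} {t2.2, t2.3, t3.1, t4.1} {t3.2} {t3.3} {t4.2} {t4.3}


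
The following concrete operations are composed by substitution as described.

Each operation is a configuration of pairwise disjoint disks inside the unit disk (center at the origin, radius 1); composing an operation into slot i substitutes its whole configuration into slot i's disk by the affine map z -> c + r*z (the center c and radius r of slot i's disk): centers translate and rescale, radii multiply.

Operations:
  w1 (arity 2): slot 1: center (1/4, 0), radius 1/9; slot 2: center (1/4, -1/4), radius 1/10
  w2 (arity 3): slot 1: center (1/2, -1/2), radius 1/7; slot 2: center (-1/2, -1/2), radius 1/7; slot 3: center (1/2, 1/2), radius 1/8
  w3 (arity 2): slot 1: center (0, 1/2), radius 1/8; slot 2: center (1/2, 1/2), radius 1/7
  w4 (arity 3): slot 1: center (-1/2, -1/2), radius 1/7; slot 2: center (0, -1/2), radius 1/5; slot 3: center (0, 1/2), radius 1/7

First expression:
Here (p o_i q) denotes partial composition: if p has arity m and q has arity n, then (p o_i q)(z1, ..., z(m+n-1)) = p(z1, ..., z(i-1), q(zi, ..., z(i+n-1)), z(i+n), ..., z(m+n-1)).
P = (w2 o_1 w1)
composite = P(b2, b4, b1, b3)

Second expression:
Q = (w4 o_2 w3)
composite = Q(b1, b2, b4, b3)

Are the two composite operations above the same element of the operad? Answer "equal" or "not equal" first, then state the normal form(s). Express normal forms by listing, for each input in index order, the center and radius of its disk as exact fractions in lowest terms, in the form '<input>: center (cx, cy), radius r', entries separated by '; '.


The first expression, normalized: b1: center (-1/2, -1/2), radius 1/7; b2: center (15/28, -1/2), radius 1/63; b3: center (1/2, 1/2), radius 1/8; b4: center (15/28, -15/28), radius 1/70
The second expression, normalized: b1: center (-1/2, -1/2), radius 1/7; b2: center (0, -2/5), radius 1/40; b3: center (0, 1/2), radius 1/7; b4: center (1/10, -2/5), radius 1/35
Different reductions; not equal.

not equal — first b1: center (-1/2, -1/2), radius 1/7; b2: center (15/28, -1/2), radius 1/63; b3: center (1/2, 1/2), radius 1/8; b4: center (15/28, -15/28), radius 1/70, second b1: center (-1/2, -1/2), radius 1/7; b2: center (0, -2/5), radius 1/40; b3: center (0, 1/2), radius 1/7; b4: center (1/10, -2/5), radius 1/35


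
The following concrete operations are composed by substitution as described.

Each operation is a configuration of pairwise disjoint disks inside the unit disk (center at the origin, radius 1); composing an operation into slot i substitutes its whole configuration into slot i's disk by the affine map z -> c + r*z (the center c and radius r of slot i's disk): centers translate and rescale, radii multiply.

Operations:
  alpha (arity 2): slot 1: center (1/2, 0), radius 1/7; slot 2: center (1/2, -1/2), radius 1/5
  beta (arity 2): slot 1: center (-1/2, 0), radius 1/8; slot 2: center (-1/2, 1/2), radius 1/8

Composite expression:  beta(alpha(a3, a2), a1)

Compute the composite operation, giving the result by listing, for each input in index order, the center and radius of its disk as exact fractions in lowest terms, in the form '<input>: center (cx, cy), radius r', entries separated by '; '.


a1: center (-1/2, 1/2), radius 1/8; a2: center (-7/16, -1/16), radius 1/40; a3: center (-7/16, 0), radius 1/56

Affine substitution under beta: radii multiply and a-centers shift.
a3: after 2 affine steps, its disk has center (-7/16, 0), radius 1/56
a2: after 2 affine steps, its disk has center (-7/16, -1/16), radius 1/40
a1: after 1 affine step, its disk has center (-1/2, 1/2), radius 1/8


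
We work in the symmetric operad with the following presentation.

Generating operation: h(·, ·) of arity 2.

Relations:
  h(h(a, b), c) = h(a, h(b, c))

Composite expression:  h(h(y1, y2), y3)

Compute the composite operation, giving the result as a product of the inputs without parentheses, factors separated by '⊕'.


y1 ⊕ y2 ⊕ y3

Under associativity of h, the answer is the y's in reading order.
h(y1, y2) flattens to y1 ⊕ y2
h(h(y1, y2), y3) flattens to y1 ⊕ y2 ⊕ y3


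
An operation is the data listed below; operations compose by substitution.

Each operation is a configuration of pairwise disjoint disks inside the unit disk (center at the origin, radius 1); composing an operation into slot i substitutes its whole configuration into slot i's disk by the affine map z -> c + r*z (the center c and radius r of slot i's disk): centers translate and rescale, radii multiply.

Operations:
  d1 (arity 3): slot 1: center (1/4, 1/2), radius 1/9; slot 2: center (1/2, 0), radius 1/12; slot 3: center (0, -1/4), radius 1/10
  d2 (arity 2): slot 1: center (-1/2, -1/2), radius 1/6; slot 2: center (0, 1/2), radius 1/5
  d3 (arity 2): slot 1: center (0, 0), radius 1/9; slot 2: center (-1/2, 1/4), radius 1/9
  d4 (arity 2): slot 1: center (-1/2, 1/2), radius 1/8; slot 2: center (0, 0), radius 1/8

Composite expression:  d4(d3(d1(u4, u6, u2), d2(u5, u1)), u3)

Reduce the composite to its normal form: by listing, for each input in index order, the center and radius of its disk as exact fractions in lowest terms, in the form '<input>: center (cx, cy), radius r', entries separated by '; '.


Only the slot chain above each u matters under d4; compose those maps.
input u4: applying the 3 nested substitutions gives center (-143/288, 73/144), radius 1/648
input u6: applying the 3 nested substitutions gives center (-71/144, 1/2), radius 1/864
input u2: applying the 3 nested substitutions gives center (-1/2, 143/288), radius 1/720
input u5: applying the 3 nested substitutions gives center (-41/72, 151/288), radius 1/432
input u1: applying the 3 nested substitutions gives center (-9/16, 155/288), radius 1/360
input u3: applying the 1 nested substitution gives center (0, 0), radius 1/8

u1: center (-9/16, 155/288), radius 1/360; u2: center (-1/2, 143/288), radius 1/720; u3: center (0, 0), radius 1/8; u4: center (-143/288, 73/144), radius 1/648; u5: center (-41/72, 151/288), radius 1/432; u6: center (-71/144, 1/2), radius 1/864


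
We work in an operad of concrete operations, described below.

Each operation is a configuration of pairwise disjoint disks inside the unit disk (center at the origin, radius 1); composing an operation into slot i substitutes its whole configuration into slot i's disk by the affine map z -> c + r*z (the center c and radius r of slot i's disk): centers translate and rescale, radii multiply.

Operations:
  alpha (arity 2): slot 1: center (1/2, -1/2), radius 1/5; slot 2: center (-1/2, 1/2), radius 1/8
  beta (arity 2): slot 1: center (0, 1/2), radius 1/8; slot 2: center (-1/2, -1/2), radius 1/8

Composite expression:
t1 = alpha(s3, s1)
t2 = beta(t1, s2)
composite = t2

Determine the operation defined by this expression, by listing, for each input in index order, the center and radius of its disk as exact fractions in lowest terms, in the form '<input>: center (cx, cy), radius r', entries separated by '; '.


s1: center (-1/16, 9/16), radius 1/64; s2: center (-1/2, -1/2), radius 1/8; s3: center (1/16, 7/16), radius 1/40

Affine substitution under beta: radii multiply and s-centers shift.
s3: after 2 affine steps, its disk has center (1/16, 7/16), radius 1/40
s1: after 2 affine steps, its disk has center (-1/16, 9/16), radius 1/64
s2: after 1 affine step, its disk has center (-1/2, -1/2), radius 1/8


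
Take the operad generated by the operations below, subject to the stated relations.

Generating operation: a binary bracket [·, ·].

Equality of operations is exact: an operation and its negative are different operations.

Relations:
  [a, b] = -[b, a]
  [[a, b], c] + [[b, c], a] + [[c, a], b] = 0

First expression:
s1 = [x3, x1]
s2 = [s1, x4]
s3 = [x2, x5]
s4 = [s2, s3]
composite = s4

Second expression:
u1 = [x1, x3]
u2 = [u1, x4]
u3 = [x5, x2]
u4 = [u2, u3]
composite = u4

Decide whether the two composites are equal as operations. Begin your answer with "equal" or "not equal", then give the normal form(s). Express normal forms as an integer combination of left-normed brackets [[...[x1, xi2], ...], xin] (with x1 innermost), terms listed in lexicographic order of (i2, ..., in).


equal: each reduces to -[[[[x1, x3], x4], x2], x5] + [[[[x1, x3], x4], x5], x2]

The first composite normalizes to -[[[[x1, x3], x4], x2], x5] + [[[[x1, x3], x4], x5], x2]
The second composite normalizes to -[[[[x1, x3], x4], x2], x5] + [[[[x1, x3], x4], x5], x2]
Both agree, so they are equal.


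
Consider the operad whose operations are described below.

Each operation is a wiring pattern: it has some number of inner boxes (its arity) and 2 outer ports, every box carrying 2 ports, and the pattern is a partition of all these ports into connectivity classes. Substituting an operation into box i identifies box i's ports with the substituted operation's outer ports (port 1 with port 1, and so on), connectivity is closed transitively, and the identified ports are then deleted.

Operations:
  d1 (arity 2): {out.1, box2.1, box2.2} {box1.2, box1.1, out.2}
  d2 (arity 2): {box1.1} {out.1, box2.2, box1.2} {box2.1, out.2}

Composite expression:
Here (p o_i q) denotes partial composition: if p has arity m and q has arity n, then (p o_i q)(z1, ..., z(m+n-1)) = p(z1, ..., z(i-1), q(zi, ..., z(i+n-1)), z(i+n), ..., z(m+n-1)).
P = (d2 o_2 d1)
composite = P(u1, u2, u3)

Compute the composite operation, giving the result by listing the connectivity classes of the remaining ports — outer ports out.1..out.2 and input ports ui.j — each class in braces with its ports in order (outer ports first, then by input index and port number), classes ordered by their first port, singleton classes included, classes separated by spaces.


{out.1, u1.2, u2.1, u2.2} {out.2, u3.1, u3.2} {u1.1}

Two ports join when wires chain via d2-identified ports.
through d1, on inputs (u2, u3): {out.1, u3.1, u3.2} {out.2, u2.1, u2.2} (out.j = stage outer ports)
through d2, on inputs (u1, u2, u3): {out.1, u1.2, u2.1, u2.2} {out.2, u3.1, u3.2} {u1.1} (out.j = stage outer ports)


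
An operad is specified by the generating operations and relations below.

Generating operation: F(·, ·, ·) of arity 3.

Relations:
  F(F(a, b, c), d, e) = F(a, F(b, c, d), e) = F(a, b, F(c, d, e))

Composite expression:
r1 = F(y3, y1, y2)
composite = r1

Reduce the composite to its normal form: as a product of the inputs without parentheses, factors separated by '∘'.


All parenthesizations of F agree; list the y-inputs left to right.
F(y3, y1, y2) reduces to y3 ∘ y1 ∘ y2

y3 ∘ y1 ∘ y2


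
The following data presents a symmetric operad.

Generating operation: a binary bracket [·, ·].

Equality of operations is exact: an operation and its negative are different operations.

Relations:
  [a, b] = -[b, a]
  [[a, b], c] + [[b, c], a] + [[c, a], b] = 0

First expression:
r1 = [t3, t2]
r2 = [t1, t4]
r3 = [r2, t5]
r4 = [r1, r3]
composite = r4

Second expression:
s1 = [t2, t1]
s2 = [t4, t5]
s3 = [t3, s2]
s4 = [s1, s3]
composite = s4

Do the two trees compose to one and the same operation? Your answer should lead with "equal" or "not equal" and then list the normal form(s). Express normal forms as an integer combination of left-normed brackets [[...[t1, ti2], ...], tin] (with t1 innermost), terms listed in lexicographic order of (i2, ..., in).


not equal; the first gives [[[[t1, t4], t5], t2], t3] - [[[[t1, t4], t5], t3], t2] and the second -[[[[t1, t2], t3], t4], t5] + [[[[t1, t2], t3], t5], t4] + [[[[t1, t2], t4], t5], t3] - [[[[t1, t2], t5], t4], t3]


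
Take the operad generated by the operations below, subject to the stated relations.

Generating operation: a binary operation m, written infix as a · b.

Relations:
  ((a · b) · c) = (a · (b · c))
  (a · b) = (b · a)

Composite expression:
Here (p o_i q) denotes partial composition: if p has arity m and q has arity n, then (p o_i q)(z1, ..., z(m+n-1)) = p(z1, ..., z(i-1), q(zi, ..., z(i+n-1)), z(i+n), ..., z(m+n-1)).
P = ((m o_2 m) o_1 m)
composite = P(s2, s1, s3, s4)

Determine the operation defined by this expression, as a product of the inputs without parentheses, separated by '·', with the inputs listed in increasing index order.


Both nesting and order wash out for m; what remains is which s's occur.
(s2 · s1) linearizes to s2 · s1
(s3 · s4) linearizes to s3 · s4
((s2 · s1) · (s3 · s4)) linearizes to s2 · s1 · s3 · s4
sorting the factors by input index: s1 · s2 · s3 · s4

s1 · s2 · s3 · s4


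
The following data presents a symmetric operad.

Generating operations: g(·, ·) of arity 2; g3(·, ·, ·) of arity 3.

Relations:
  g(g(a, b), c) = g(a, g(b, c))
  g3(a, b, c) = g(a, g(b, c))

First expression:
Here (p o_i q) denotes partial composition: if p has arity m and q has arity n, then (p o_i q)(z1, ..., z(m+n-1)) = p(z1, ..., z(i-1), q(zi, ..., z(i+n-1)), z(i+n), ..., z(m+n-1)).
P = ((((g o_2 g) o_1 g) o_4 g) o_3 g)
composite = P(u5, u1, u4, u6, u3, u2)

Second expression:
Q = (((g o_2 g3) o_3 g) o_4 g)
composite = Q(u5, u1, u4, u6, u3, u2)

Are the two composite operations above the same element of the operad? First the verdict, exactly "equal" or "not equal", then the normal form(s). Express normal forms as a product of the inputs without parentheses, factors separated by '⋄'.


equal; the common form is u5 ⋄ u1 ⋄ u4 ⋄ u6 ⋄ u3 ⋄ u2

The first expression reduces to u5 ⋄ u1 ⋄ u4 ⋄ u6 ⋄ u3 ⋄ u2
The second expression reduces to u5 ⋄ u1 ⋄ u4 ⋄ u6 ⋄ u3 ⋄ u2
Both agree, so they are equal.


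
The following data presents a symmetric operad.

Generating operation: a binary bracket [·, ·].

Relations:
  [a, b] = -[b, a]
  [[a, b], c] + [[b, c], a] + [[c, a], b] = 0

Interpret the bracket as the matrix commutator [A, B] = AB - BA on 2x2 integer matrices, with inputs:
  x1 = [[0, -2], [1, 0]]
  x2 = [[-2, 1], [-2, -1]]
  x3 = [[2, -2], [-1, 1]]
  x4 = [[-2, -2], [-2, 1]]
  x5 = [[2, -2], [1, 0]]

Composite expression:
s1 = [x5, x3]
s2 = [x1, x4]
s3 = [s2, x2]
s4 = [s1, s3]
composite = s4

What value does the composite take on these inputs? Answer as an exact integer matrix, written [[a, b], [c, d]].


[[-72, 108], [-126, 72]]

[x5, x3] = [[4, -2], [3, -4]]
[x1, x4] = [[6, -6], [-3, -6]]
[[x1, x4], x2] = [[15, 6], [27, -15]]
[[x5, x3], [[x1, x4], x2]] = [[-72, 108], [-126, 72]]


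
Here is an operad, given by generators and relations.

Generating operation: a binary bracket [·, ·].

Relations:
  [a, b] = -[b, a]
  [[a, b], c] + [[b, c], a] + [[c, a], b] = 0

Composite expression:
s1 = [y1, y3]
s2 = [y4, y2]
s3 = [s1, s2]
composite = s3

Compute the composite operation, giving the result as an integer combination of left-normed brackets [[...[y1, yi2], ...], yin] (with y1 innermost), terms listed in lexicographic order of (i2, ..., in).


A multilinear Lie element is pinned by y1-initial words (y1 innermost).
Composite bracket: [[y1, y3], [y4, y2]]
Under [a, b] = ab - ba we get 8 signed associative words (2^3 = 8).
Only words starting with y1 matter:
  y1y3y2y4 (sign -1) contributes -[[[y1, y3], y2], y4]
  y1y3y4y2 (sign +1) contributes +[[[y1, y3], y4], y2]

-[[[y1, y3], y2], y4] + [[[y1, y3], y4], y2]


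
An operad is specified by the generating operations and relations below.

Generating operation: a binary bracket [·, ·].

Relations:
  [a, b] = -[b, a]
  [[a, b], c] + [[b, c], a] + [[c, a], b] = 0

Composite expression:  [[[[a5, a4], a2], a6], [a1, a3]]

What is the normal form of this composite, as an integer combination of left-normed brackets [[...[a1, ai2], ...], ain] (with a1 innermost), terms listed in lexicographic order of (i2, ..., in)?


A multilinear Lie element is pinned by a1-initial words (a1 innermost).
Composite bracket: [[[[a5, a4], a2], a6], [a1, a3]]
Full expansion: 32 signed words from ab - ba (2^5 = 32).
Collect the words opening with a1:
  sign of a1a3a2a4a5a6 is -1, so it contributes -[[[[[a1, a3], a2], a4], a5], a6]
  sign of a1a3a2a5a4a6 is +1, so it contributes +[[[[[a1, a3], a2], a5], a4], a6]
  sign of a1a3a4a5a2a6 is +1, so it contributes +[[[[[a1, a3], a4], a5], a2], a6]
  sign of a1a3a5a4a2a6 is -1, so it contributes -[[[[[a1, a3], a5], a4], a2], a6]
  sign of a1a3a6a2a4a5 is +1, so it contributes +[[[[[a1, a3], a6], a2], a4], a5]
  sign of a1a3a6a2a5a4 is -1, so it contributes -[[[[[a1, a3], a6], a2], a5], a4]
  sign of a1a3a6a4a5a2 is -1, so it contributes -[[[[[a1, a3], a6], a4], a5], a2]
  sign of a1a3a6a5a4a2 is +1, so it contributes +[[[[[a1, a3], a6], a5], a4], a2]

-[[[[[a1, a3], a2], a4], a5], a6] + [[[[[a1, a3], a2], a5], a4], a6] + [[[[[a1, a3], a4], a5], a2], a6] - [[[[[a1, a3], a5], a4], a2], a6] + [[[[[a1, a3], a6], a2], a4], a5] - [[[[[a1, a3], a6], a2], a5], a4] - [[[[[a1, a3], a6], a4], a5], a2] + [[[[[a1, a3], a6], a5], a4], a2]


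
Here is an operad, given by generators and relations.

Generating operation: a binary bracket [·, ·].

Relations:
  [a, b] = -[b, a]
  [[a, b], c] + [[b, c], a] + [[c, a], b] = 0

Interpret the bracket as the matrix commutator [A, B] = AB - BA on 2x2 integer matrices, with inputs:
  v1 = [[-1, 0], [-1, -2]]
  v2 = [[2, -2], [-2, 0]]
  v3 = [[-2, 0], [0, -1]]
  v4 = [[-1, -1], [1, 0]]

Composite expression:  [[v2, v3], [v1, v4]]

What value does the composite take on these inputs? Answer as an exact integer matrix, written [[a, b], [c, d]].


[[2, -4], [-4, -2]]

[v2, v3] = [[0, -2], [2, 0]]
[v1, v4] = [[-1, -1], [0, 1]]
[[v2, v3], [v1, v4]] = [[2, -4], [-4, -2]]


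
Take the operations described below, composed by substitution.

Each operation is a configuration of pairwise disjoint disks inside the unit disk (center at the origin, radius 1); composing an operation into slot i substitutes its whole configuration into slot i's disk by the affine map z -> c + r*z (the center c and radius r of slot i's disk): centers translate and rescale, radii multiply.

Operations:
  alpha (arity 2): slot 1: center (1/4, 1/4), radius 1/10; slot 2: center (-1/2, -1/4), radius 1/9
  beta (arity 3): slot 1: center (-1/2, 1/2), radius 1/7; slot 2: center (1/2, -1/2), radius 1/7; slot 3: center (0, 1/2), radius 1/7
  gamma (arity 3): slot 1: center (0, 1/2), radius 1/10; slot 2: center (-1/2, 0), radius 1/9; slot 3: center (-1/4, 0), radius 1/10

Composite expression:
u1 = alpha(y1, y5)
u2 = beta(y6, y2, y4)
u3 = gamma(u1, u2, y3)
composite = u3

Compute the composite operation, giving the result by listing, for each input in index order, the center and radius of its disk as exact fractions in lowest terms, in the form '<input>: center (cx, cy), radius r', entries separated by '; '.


y1: center (1/40, 21/40), radius 1/100; y2: center (-4/9, -1/18), radius 1/63; y3: center (-1/4, 0), radius 1/10; y4: center (-1/2, 1/18), radius 1/63; y5: center (-1/20, 19/40), radius 1/90; y6: center (-5/9, 1/18), radius 1/63

Below gamma, radii multiply path by path; the y-disk centers shift.
input y1: composing its 2 substitution steps yields center (1/40, 21/40), radius 1/100
input y5: composing its 2 substitution steps yields center (-1/20, 19/40), radius 1/90
input y6: composing its 2 substitution steps yields center (-5/9, 1/18), radius 1/63
input y2: composing its 2 substitution steps yields center (-4/9, -1/18), radius 1/63
input y4: composing its 2 substitution steps yields center (-1/2, 1/18), radius 1/63
input y3: composing its 1 substitution step yields center (-1/4, 0), radius 1/10


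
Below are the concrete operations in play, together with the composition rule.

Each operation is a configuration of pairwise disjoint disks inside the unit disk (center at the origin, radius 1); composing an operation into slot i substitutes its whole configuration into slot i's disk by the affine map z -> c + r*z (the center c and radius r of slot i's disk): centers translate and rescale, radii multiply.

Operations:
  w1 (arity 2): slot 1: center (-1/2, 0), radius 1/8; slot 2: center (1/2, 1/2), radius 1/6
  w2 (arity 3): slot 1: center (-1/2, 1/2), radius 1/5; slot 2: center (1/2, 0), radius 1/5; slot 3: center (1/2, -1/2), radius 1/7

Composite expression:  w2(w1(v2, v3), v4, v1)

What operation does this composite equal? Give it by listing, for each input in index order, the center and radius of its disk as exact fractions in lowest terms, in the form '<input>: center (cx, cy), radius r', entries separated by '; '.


v1: center (1/2, -1/2), radius 1/7; v2: center (-3/5, 1/2), radius 1/40; v3: center (-2/5, 3/5), radius 1/30; v4: center (1/2, 0), radius 1/5

Follow each v-input down from w2: c' goes to c + r*c', radius to r*r'.
input v2: composing its 2 substitution steps yields center (-3/5, 1/2), radius 1/40
input v3: composing its 2 substitution steps yields center (-2/5, 3/5), radius 1/30
input v4: composing its 1 substitution step yields center (1/2, 0), radius 1/5
input v1: composing its 1 substitution step yields center (1/2, -1/2), radius 1/7


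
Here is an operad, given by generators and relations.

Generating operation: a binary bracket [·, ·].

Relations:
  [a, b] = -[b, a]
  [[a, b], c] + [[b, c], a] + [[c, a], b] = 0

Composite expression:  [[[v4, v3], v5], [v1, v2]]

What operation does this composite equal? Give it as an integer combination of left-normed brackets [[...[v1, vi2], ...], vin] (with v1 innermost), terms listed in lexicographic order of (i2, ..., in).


[[[[v1, v2], v3], v4], v5] - [[[[v1, v2], v4], v3], v5] - [[[[v1, v2], v5], v3], v4] + [[[[v1, v2], v5], v4], v3]

Expand each bracket as ab - ba; the v1-initial words give the coefficients.
Composite bracket: [[[v4, v3], v5], [v1, v2]]
Expanding via [a, b] = ab - ba: 16 signed words (2^4 = 16).
The v1-initial words carry the normal form:
  the word v1v2v3v4v5 carries sign +1 and contributes +[[[[v1, v2], v3], v4], v5]
  the word v1v2v4v3v5 carries sign -1 and contributes -[[[[v1, v2], v4], v3], v5]
  the word v1v2v5v3v4 carries sign -1 and contributes -[[[[v1, v2], v5], v3], v4]
  the word v1v2v5v4v3 carries sign +1 and contributes +[[[[v1, v2], v5], v4], v3]


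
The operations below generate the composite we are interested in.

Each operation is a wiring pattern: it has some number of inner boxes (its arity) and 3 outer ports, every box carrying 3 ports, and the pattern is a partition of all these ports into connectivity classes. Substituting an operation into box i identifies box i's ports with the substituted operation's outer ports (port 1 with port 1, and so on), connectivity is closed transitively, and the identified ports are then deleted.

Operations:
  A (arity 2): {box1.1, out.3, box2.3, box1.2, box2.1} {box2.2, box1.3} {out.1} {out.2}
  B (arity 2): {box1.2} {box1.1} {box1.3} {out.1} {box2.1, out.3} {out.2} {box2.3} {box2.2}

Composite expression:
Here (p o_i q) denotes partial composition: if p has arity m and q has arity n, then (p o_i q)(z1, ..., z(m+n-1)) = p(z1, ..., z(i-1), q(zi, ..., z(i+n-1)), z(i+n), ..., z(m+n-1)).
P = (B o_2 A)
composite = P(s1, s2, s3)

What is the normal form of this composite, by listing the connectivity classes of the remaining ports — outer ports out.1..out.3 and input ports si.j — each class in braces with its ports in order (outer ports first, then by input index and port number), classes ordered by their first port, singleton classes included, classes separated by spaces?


{out.1} {out.2} {out.3} {s1.1} {s1.2} {s1.3} {s2.1, s2.2, s3.1, s3.3} {s2.3, s3.2}

Two ports join when wires chain via B-identified ports.
through A, on inputs (s2, s3): {out.1} {out.2} {out.3, s2.1, s2.2, s3.1, s3.3} {s2.3, s3.2} (out.j = stage outer ports)
through B, on inputs (s1, s2, s3): {out.1} {out.2} {out.3} {s1.1} {s1.2} {s1.3} {s2.1, s2.2, s3.1, s3.3} {s2.3, s3.2} (out.j = stage outer ports)


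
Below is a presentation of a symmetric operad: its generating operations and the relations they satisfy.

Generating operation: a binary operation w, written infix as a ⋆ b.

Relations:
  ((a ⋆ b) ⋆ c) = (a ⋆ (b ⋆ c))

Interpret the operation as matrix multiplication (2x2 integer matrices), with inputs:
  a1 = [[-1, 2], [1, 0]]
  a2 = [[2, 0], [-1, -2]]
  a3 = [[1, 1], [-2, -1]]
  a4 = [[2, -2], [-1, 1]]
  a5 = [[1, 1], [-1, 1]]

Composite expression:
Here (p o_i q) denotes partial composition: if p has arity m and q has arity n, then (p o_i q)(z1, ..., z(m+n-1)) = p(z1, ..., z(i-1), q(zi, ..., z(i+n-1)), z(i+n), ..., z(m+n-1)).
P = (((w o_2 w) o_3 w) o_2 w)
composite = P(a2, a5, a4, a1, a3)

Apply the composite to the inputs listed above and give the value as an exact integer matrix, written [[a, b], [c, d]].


[[-12, -8], [-30, -20]]


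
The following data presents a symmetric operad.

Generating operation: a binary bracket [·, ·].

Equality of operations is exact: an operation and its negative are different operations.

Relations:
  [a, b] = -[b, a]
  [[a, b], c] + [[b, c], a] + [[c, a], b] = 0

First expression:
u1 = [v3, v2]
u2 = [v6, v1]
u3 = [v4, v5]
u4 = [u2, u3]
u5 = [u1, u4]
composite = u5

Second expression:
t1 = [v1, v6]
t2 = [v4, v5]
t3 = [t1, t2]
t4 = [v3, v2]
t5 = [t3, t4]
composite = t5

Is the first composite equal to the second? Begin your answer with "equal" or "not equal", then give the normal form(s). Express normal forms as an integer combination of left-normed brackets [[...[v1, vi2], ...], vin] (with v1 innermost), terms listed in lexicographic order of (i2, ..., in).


equal: each reduces to -[[[[[v1, v6], v4], v5], v2], v3] + [[[[[v1, v6], v4], v5], v3], v2] + [[[[[v1, v6], v5], v4], v2], v3] - [[[[[v1, v6], v5], v4], v3], v2]

Normal form of the first expression: -[[[[[v1, v6], v4], v5], v2], v3] + [[[[[v1, v6], v4], v5], v3], v2] + [[[[[v1, v6], v5], v4], v2], v3] - [[[[[v1, v6], v5], v4], v3], v2]
Normal form of the second expression: -[[[[[v1, v6], v4], v5], v2], v3] + [[[[[v1, v6], v4], v5], v3], v2] + [[[[[v1, v6], v5], v4], v2], v3] - [[[[[v1, v6], v5], v4], v3], v2]
Identical normal forms: equal.


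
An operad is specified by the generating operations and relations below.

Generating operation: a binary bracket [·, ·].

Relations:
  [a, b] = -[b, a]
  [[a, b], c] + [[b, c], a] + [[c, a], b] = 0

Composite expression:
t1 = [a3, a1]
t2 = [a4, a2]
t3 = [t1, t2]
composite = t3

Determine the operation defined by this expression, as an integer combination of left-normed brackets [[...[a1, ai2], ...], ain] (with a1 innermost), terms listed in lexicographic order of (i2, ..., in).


Expand each bracket as ab - ba; the a1-initial words give the coefficients.
Composite bracket: [[a3, a1], [a4, a2]]
Full expansion: 8 signed words from ab - ba (2^3 = 8).
The a1-initial words carry the normal form:
  a1a3a2a4 (sign +1) contributes +[[[a1, a3], a2], a4]
  a1a3a4a2 (sign -1) contributes -[[[a1, a3], a4], a2]

[[[a1, a3], a2], a4] - [[[a1, a3], a4], a2]


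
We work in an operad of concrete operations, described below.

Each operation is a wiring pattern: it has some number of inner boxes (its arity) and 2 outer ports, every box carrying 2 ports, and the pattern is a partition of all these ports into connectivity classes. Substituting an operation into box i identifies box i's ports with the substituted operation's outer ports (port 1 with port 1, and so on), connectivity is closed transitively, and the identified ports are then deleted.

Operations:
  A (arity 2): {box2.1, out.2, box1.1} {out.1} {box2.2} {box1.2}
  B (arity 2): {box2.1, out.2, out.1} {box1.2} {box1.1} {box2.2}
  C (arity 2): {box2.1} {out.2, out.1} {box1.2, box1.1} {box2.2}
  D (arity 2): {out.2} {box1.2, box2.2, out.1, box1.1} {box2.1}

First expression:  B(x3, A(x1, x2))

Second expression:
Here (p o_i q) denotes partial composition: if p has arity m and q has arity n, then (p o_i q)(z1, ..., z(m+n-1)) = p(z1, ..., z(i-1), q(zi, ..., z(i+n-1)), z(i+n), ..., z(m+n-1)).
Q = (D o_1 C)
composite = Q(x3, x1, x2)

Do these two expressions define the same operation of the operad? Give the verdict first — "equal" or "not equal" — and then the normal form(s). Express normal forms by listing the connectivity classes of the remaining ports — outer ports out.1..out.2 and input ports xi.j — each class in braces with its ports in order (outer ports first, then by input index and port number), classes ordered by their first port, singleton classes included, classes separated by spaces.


Normal form of the first expression: {out.1, out.2} {x1.1, x2.1} {x1.2} {x2.2} {x3.1} {x3.2}
Normal form of the second expression: {out.1, x2.2} {out.2} {x1.1} {x1.2} {x2.1} {x3.1, x3.2}
No match — not equal.

not equal; the first gives {out.1, out.2} {x1.1, x2.1} {x1.2} {x2.2} {x3.1} {x3.2} and the second {out.1, x2.2} {out.2} {x1.1} {x1.2} {x2.1} {x3.1, x3.2}


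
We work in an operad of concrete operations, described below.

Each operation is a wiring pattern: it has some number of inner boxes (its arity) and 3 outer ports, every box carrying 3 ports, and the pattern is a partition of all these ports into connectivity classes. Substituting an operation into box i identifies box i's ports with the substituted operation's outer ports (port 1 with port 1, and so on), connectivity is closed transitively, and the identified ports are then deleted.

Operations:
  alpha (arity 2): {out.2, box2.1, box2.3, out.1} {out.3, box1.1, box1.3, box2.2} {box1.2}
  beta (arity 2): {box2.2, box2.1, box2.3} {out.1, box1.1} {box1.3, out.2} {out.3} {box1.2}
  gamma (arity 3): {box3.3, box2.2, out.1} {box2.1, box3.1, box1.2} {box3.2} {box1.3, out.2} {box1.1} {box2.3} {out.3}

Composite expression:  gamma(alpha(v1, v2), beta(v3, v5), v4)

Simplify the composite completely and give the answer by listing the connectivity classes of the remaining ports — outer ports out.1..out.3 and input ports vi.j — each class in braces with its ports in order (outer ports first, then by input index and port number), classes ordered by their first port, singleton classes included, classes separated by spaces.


{out.1, v3.3, v4.3} {out.2, v1.1, v1.3, v2.2} {out.3} {v1.2} {v2.1, v2.3, v3.1, v4.1} {v3.2} {v4.2} {v5.1, v5.2, v5.3}

Reachability decides: close wires over gamma-identified ports.
the subtree at alpha composes to {out.1, out.2, v2.1, v2.3} {out.3, v1.1, v1.3, v2.2} {v1.2} on (v1, v2); out.j = own outer ports
the subtree at beta composes to {out.1, v3.1} {out.2, v3.3} {out.3} {v3.2} {v5.1, v5.2, v5.3} on (v3, v5); out.j = own outer ports
the subtree at gamma composes to {out.1, v3.3, v4.3} {out.2, v1.1, v1.3, v2.2} {out.3} {v1.2} {v2.1, v2.3, v3.1, v4.1} {v3.2} {v4.2} {v5.1, v5.2, v5.3} on (v1, v2, v3, v5, v4); out.j = own outer ports


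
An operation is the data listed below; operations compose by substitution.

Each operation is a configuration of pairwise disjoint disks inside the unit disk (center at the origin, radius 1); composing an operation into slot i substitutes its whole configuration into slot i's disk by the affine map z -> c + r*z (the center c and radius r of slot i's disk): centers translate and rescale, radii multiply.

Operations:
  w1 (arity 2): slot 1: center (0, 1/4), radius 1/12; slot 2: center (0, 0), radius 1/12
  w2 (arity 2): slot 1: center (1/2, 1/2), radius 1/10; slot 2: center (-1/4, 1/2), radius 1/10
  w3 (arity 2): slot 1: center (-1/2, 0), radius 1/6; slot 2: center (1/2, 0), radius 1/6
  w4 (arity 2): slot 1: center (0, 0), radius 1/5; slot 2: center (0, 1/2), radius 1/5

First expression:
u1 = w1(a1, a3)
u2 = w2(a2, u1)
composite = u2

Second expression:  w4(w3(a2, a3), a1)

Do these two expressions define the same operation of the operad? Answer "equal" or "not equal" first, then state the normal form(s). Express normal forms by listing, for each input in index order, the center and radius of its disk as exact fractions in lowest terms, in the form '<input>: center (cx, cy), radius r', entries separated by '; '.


not equal; first: a1: center (-1/4, 21/40), radius 1/120; a2: center (1/2, 1/2), radius 1/10; a3: center (-1/4, 1/2), radius 1/120; second: a1: center (0, 1/2), radius 1/5; a2: center (-1/10, 0), radius 1/30; a3: center (1/10, 0), radius 1/30


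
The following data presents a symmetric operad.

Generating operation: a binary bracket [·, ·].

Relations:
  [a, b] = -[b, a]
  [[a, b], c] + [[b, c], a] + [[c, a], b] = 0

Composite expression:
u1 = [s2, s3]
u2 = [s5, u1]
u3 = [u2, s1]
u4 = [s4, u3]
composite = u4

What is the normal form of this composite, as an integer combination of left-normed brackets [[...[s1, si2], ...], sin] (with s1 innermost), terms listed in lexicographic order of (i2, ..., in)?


-[[[[s1, s2], s3], s5], s4] + [[[[s1, s3], s2], s5], s4] + [[[[s1, s5], s2], s3], s4] - [[[[s1, s5], s3], s2], s4]

A multilinear Lie element is pinned by s1-initial words (s1 innermost).
Composite bracket: [s4, [[s5, [s2, s3]], s1]]
Applying ab - ba throughout gives 16 signed words (2^4 = 16).
Coefficients come from the s1-initial words:
  s1s2s3s5s4 appears with sign -1, giving the term -[[[[s1, s2], s3], s5], s4]
  s1s3s2s5s4 appears with sign +1, giving the term +[[[[s1, s3], s2], s5], s4]
  s1s5s2s3s4 appears with sign +1, giving the term +[[[[s1, s5], s2], s3], s4]
  s1s5s3s2s4 appears with sign -1, giving the term -[[[[s1, s5], s3], s2], s4]


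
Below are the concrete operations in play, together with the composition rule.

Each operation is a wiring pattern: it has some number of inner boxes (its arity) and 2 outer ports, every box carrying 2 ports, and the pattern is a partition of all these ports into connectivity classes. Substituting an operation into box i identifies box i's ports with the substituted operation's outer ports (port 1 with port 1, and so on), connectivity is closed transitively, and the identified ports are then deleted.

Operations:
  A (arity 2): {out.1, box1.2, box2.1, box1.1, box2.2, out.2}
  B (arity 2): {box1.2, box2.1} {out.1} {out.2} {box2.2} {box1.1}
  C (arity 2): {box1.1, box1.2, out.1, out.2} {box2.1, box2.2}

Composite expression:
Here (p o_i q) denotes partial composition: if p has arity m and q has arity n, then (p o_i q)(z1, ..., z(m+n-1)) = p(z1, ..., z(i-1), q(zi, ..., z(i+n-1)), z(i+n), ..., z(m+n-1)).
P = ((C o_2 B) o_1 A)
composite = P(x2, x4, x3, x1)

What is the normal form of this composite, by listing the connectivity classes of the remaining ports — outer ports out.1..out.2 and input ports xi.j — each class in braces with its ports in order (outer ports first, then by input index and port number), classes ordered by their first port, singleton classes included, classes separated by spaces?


{out.1, out.2, x2.1, x2.2, x4.1, x4.2} {x1.1, x3.2} {x1.2} {x3.1}

Two ports join when wires chain via C-identified ports.
stage A: inputs (x2, x4), connectivity {out.1, out.2, x2.1, x2.2, x4.1, x4.2}, out.j its boundary
stage B: inputs (x3, x1), connectivity {out.1} {out.2} {x1.1, x3.2} {x1.2} {x3.1}, out.j its boundary
stage C: inputs (x2, x4, x3, x1), connectivity {out.1, out.2, x2.1, x2.2, x4.1, x4.2} {x1.1, x3.2} {x1.2} {x3.1}, out.j its boundary
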